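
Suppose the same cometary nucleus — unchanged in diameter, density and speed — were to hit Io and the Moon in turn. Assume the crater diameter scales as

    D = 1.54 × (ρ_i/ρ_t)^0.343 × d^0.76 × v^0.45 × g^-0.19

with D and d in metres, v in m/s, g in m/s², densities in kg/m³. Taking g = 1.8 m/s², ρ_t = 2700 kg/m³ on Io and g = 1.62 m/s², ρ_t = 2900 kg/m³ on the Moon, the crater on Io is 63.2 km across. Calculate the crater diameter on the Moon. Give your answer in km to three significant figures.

D ≈ 62.9 km

The impactor-only factors (d, v, ρ_i) cancel in the ratio, leaving D_Moon/D_Io = (g_Moon/g_Io)^-0.19 · (ρ_t,Io/ρ_t,Moon)^0.343.
(1.62/1.8)^-0.19 = 0.9000^-0.19 = 1.020
(2700/2900)^0.343 = 0.9310^0.343 = 0.9758
Ratio = 1.020 × 0.9758 = 0.9953
D_Moon = 0.9953 × 63.2 km = 62.9 km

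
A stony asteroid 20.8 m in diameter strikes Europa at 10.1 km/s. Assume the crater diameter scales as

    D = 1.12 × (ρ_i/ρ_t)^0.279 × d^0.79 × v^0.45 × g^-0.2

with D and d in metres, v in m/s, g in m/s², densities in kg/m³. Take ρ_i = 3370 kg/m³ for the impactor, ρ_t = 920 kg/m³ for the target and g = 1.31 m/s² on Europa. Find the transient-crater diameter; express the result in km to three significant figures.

D ≈ 1.06 km

In SI units: v = 10100 m/s.
(ρ_i/ρ_t)^0.279 = (3370/920)^0.279 = 1.437
d^0.79 = 20.8^0.79 = 11.00
v^0.45 = 10100^0.45 = 63.38
g^-0.2 = 1.31^-0.2 = 0.9474
D = 1.12 × 1.437 × 11.00 × 63.38 × 0.9474 = 1063 m
   = 1.063 km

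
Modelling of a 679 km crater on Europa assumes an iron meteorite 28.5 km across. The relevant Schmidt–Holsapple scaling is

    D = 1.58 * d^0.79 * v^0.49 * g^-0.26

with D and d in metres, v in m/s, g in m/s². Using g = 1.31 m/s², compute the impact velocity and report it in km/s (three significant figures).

v ≈ 23.8 km/s

Rearranging for v: v = [D / (1.58 · 28500^0.79 · 1.31^-0.26)]^(1/0.49).
D = 679000 m.
28500^0.79 = 3306
1.31^-0.26 = 0.9322
Denominator = 1.58 × 3306 × 0.9322 = 4869
D / 4869 = 679000 / 4869 = 139.5
v = 139.5^(1/0.49) = 139.5^2.0408 = 23804 m/s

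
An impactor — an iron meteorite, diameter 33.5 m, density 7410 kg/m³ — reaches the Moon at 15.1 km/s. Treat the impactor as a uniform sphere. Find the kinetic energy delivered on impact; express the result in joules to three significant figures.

v = 15100 m/s.
Mass m = (π/6) ρ d³ = (π/6) × 7410 × (33.5)³ = 1.459 × 10^8 kg
E = ½ m v² = 0.5 × 1.459 × 10^8 × (15100)² = 1.663 × 10^16 J

E ≈ 1.66 × 10^16 J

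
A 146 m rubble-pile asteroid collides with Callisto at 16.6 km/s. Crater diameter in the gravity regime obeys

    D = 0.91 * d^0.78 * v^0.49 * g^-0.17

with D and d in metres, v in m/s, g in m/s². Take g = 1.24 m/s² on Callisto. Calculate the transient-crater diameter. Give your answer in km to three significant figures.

In SI units: v = 16600 m/s.
d^0.78 = 146^0.78 = 48.77
v^0.49 = 16600^0.49 = 116.9
g^-0.17 = 1.24^-0.17 = 0.9641
D = 0.91 × 48.77 × 116.9 × 0.9641 = 5002 m
   = 5.002 km

D ≈ 5.00 km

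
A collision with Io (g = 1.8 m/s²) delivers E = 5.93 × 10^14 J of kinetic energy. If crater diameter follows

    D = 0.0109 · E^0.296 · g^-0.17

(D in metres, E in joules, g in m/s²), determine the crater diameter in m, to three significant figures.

E^0.296 = (5.93 × 10^14)^0.296 = 2.360 × 10^4
g^-0.17 = 1.8^-0.17 = 0.9049
D = 0.0109 × 2.360 × 10^4 × 0.9049 = 232.8 m

D ≈ 233 m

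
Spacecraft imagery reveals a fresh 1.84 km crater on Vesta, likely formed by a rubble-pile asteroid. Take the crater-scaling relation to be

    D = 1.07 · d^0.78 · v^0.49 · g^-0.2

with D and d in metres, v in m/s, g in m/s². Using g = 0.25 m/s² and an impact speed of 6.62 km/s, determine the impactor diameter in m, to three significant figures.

d ≈ 39.2 m

Rearranging for d: d = [D / (1.07 · 6620^0.49 · 0.25^-0.2)]^(1/0.78).
D = 1840 m.
6620^0.49 = 74.51
0.25^-0.2 = 1.320
Denominator = 1.07 × 74.51 × 1.320 = 105.2
D / 105.2 = 1840 / 105.2 = 17.49
d = 17.49^(1/0.78) = 17.49^1.2821 = 39.21 m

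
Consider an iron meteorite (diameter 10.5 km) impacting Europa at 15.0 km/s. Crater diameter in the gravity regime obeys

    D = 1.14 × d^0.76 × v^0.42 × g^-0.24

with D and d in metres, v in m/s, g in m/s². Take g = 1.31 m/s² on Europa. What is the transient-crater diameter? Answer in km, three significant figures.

In SI units: d = 10500 m, v = 15000 m/s.
d^0.76 = 10500^0.76 = 1138
v^0.42 = 15000^0.42 = 56.75
g^-0.24 = 1.31^-0.24 = 0.9372
D = 1.14 × 1138 × 56.75 × 0.9372 = 68999 m
   = 69.00 km

D ≈ 69.0 km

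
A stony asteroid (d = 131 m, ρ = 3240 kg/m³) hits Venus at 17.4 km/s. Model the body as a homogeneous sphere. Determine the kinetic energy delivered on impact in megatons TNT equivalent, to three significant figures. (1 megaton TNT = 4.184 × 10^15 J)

v = 17400 m/s.
Mass m = (π/6) ρ d³ = (π/6) × 3240 × (131)³ = 3.814 × 10^9 kg
E = ½ m v² = 0.5 × 3.814 × 10^9 × (17400)² = 5.774 × 10^17 J
   = 5.774 × 10^17 / 4.184×10^15 = 138.0 Mt

E ≈ 138 Mt TNT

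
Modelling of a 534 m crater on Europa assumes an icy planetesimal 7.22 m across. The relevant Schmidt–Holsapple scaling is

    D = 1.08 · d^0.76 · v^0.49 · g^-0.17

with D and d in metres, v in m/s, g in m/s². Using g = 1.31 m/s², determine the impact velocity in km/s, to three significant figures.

Rearranging for v: v = [D / (1.08 · 7.22^0.76 · 1.31^-0.17)]^(1/0.49).
7.22^0.76 = 4.493
1.31^-0.17 = 0.9551
Denominator = 1.08 × 4.493 × 0.9551 = 4.635
D / 4.635 = 534 / 4.635 = 115.2
v = 115.2^(1/0.49) = 115.2^2.0408 = 16107 m/s

v ≈ 16.1 km/s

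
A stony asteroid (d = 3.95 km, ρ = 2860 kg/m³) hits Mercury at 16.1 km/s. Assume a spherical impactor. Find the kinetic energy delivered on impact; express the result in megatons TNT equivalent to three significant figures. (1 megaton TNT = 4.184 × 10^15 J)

d = 3950 m; v = 16100 m/s.
Mass m = (π/6) ρ d³ = (π/6) × 2860 × (3950)³ = 9.229 × 10^13 kg
E = ½ m v² = 0.5 × 9.229 × 10^13 × (16100)² = 1.196 × 10^22 J
   = 1.196 × 10^22 / 4.184×10^15 = 2.859 × 10^6 Mt

E ≈ 2.86 × 10^6 Mt TNT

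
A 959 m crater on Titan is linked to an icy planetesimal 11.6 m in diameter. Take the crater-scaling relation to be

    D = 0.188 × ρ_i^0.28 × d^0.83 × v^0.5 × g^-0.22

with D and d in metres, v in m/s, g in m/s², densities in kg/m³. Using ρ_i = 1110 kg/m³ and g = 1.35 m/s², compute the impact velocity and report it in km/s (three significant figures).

Rearranging for v: v = [D / (0.188 · 1110^0.28 · 11.6^0.83 · 1.35^-0.22)]^(1/0.5).
1110^0.28 = 7.123
11.6^0.83 = 7.647
1.35^-0.22 = 0.9361
Denominator = 0.188 × 7.123 × 7.647 × 0.9361 = 9.586
D / 9.586 = 959 / 9.586 = 100.0
v = 100.0^(1/0.5) = 100.0^2 = 10000 m/s

v ≈ 10.0 km/s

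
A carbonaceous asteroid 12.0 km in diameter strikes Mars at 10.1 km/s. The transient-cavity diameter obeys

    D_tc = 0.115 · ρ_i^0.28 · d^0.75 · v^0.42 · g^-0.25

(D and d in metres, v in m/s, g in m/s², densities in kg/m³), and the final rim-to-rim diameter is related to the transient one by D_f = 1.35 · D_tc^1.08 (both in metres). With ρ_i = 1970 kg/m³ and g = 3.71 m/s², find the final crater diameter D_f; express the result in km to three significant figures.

In SI: d = 12000 m, v = 10100 m/s.
ρ_i^0.28 = 1970^0.28 = 8.365
d^0.75 = 12000^0.75 = 1147
v^0.42 = 10100^0.42 = 48.06
g^-0.25 = 3.71^-0.25 = 0.7205
D_tc = 0.115 × 8.365 × 1147 × 48.06 × 0.7205 = 38210 m
D_f = 1.35 × (38210)^1.08 = 1.200 × 10^5 m
     = 120.0 km

D_f ≈ 120 km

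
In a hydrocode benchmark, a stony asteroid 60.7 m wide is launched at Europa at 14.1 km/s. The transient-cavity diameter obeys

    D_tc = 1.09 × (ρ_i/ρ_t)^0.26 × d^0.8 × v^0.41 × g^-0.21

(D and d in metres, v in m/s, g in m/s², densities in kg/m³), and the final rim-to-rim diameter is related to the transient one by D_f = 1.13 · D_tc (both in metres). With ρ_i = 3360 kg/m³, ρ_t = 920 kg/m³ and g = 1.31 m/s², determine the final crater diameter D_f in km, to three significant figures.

v = 14100 m/s.
(ρ_i/ρ_t)^0.26 = (3360/920)^0.26 = 1.400
d^0.8 = 60.7^0.8 = 26.70
v^0.41 = 14100^0.41 = 50.26
g^-0.21 = 1.31^-0.21 = 0.9449
D_tc = 1.09 × 1.400 × 26.70 × 50.26 × 0.9449 = 1935 m
D_f = 1.13 × 1935 = 2187 m
     = 2.187 km

D_f ≈ 2.19 km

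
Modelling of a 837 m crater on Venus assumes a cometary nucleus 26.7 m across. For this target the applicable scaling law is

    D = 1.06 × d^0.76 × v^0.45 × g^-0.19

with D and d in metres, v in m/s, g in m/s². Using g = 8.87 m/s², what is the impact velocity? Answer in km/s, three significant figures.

v ≈ 26.9 km/s

Rearranging for v: v = [D / (1.06 · 26.7^0.76 · 8.87^-0.19)]^(1/0.45).
26.7^0.76 = 12.14
8.87^-0.19 = 0.6605
Denominator = 1.06 × 12.14 × 0.6605 = 8.500
D / 8.500 = 837 / 8.500 = 98.47
v = 98.47^(1/0.45) = 98.47^2.2222 = 26886 m/s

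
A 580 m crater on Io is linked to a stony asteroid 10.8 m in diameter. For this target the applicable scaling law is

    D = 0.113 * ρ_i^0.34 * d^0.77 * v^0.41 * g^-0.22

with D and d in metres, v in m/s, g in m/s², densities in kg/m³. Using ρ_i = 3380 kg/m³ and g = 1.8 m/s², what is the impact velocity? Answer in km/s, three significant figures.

Rearranging for v: v = [D / (0.113 · 3380^0.34 · 10.8^0.77 · 1.8^-0.22)]^(1/0.41).
3380^0.34 = 15.84
10.8^0.77 = 6.248
1.8^-0.22 = 0.8787
Denominator = 0.113 × 15.84 × 6.248 × 0.8787 = 9.827
D / 9.827 = 580 / 9.827 = 59.02
v = 59.02^(1/0.41) = 59.02^2.439 = 20867 m/s

v ≈ 20.9 km/s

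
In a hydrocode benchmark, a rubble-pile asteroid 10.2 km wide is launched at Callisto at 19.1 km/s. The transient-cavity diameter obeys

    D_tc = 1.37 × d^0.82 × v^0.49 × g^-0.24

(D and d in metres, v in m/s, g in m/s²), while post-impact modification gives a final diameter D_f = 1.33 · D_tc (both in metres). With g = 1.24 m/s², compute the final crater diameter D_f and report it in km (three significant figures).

In SI: d = 10200 m, v = 19100 m/s.
d^0.82 = 10200^0.82 = 1937
v^0.49 = 19100^0.49 = 125.2
g^-0.24 = 1.24^-0.24 = 0.9497
D_tc = 1.37 × 1937 × 125.2 × 0.9497 = 3.155 × 10^5 m
D_f = 1.33 × 3.155 × 10^5 = 4.196 × 10^5 m
     = 419.6 km

D_f ≈ 420 km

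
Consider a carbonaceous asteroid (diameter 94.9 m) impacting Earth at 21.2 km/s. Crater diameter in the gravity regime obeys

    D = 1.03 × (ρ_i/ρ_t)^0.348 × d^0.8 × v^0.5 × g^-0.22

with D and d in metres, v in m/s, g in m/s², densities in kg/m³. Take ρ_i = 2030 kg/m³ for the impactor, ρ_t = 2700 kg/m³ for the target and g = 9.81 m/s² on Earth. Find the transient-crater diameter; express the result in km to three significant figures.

D ≈ 3.14 km

In SI units: v = 21200 m/s.
(ρ_i/ρ_t)^0.348 = (2030/2700)^0.348 = 0.9055
d^0.8 = 94.9^0.8 = 38.18
v^0.5 = 21200^0.5 = 145.6
g^-0.22 = 9.81^-0.22 = 0.6051
D = 1.03 × 0.9055 × 38.18 × 145.6 × 0.6051 = 3137 m
   = 3.137 km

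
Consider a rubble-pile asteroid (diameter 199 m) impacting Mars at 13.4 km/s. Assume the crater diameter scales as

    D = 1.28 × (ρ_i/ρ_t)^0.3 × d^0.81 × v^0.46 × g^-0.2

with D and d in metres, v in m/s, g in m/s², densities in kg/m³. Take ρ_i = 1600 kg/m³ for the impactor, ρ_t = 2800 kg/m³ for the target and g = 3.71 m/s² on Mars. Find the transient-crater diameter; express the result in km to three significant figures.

D ≈ 4.80 km

In SI units: v = 13400 m/s.
(ρ_i/ρ_t)^0.3 = (1600/2800)^0.3 = 0.8455
d^0.81 = 199^0.81 = 72.79
v^0.46 = 13400^0.46 = 79.15
g^-0.2 = 3.71^-0.2 = 0.7694
D = 1.28 × 0.8455 × 72.79 × 79.15 × 0.7694 = 4797 m
   = 4.797 km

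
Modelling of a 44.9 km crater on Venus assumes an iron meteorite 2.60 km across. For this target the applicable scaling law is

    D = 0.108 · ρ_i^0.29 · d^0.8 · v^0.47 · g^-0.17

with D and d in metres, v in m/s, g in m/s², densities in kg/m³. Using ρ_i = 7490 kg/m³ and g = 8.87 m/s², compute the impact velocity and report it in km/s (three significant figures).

v ≈ 12.4 km/s

Rearranging for v: v = [D / (0.108 · 7490^0.29 · 2600^0.8 · 8.87^-0.17)]^(1/0.47).
D = 44900 m.
7490^0.29 = 13.29
2600^0.8 = 539.5
8.87^-0.17 = 0.6900
Denominator = 0.108 × 13.29 × 539.5 × 0.6900 = 534.3
D / 534.3 = 44900 / 534.3 = 84.04
v = 84.04^(1/0.47) = 84.04^2.1277 = 12437 m/s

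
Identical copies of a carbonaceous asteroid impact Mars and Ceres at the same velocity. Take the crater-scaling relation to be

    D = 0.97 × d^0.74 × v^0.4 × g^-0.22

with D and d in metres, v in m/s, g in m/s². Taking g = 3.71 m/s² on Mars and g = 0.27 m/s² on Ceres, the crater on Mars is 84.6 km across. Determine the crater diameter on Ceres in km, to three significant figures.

D ≈ 151 km

All impactor-dependent factors cancel in the ratio, leaving D_Ceres/D_Mars = (g_Ceres/g_Mars)^-0.22.
(0.27/3.71)^-0.22 = 0.07278^-0.22 = 1.780
D_Ceres = 1.780 × 84.6 km = 151 km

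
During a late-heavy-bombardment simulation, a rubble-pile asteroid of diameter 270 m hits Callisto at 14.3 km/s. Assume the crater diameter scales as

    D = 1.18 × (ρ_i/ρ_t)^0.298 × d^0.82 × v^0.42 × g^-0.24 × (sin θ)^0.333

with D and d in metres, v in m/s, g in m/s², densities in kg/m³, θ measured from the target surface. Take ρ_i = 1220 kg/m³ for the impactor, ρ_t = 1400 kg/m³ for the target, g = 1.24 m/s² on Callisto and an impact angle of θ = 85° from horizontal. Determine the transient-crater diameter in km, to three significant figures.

D ≈ 5.89 km

In SI units: v = 14300 m/s.
(ρ_i/ρ_t)^0.298 = (1220/1400)^0.298 = 0.9598
d^0.82 = 270^0.82 = 98.56
v^0.42 = 14300^0.42 = 55.62
g^-0.24 = 1.24^-0.24 = 0.9497
(sin 85°)^0.333 = 0.9962^0.333 = 0.9987
D = 1.18 × 0.9598 × 98.56 × 55.62 × 0.9497 × 0.9987 = 5889 m
   = 5.889 km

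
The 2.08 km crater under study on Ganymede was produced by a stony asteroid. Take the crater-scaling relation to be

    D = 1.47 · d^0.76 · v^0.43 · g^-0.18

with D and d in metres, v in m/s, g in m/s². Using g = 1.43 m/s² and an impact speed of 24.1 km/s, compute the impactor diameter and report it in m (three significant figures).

Rearranging for d: d = [D / (1.47 · 24100^0.43 · 1.43^-0.18)]^(1/0.76).
D = 2080 m.
24100^0.43 = 76.61
1.43^-0.18 = 0.9376
Denominator = 1.47 × 76.61 × 0.9376 = 105.6
D / 105.6 = 2080 / 105.6 = 19.70
d = 19.70^(1/0.76) = 19.70^1.3158 = 50.50 m

d ≈ 50.5 m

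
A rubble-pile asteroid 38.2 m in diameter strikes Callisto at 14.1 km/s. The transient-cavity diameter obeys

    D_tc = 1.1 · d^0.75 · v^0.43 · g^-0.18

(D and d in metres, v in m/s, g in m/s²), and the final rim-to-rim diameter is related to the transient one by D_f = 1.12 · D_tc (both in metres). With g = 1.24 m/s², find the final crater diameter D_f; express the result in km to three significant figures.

v = 14100 m/s.
d^0.75 = 38.2^0.75 = 15.37
v^0.43 = 14100^0.43 = 60.84
g^-0.18 = 1.24^-0.18 = 0.9620
D_tc = 1.1 × 15.37 × 60.84 × 0.9620 = 989.5 m
D_f = 1.12 × 989.5 = 1108 m
     = 1.108 km

D_f ≈ 1.11 km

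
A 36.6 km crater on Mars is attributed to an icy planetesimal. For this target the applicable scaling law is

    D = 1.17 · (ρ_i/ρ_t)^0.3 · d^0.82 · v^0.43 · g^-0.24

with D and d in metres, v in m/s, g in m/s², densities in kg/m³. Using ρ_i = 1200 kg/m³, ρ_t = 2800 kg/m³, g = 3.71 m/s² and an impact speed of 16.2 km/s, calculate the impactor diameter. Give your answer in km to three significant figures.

d ≈ 3.77 km

Rearranging for d: d = [D / (1.17 · (1200/2800)^0.3 · 16200^0.43 · 3.71^-0.24)]^(1/0.82).
D = 36600 m.
(1200/2800)^0.3 = 0.7755
16200^0.43 = 64.58
3.71^-0.24 = 0.7300
Denominator = 1.17 × 0.7755 × 64.58 × 0.7300 = 42.77
D / 42.77 = 36600 / 42.77 = 855.7
d = 855.7^(1/0.82) = 855.7^1.2195 = 3767 m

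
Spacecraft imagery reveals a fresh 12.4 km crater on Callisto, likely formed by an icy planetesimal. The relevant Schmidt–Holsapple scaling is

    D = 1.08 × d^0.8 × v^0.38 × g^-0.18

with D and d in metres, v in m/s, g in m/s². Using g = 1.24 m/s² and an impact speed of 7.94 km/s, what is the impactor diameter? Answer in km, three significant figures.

d ≈ 1.75 km

Rearranging for d: d = [D / (1.08 · 7940^0.38 · 1.24^-0.18)]^(1/0.8).
D = 12400 m.
7940^0.38 = 30.33
1.24^-0.18 = 0.9620
Denominator = 1.08 × 30.33 × 0.9620 = 31.51
D / 31.51 = 12400 / 31.51 = 393.5
d = 393.5^(1/0.8) = 393.5^1.25 = 1753 m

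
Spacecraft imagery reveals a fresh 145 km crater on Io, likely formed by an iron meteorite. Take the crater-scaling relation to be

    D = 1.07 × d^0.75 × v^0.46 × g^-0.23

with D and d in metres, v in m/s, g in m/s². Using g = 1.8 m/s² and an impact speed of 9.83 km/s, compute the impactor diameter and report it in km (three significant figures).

d ≈ 29.7 km

Rearranging for d: d = [D / (1.07 · 9830^0.46 · 1.8^-0.23)]^(1/0.75).
D = 145000 m.
9830^0.46 = 68.64
1.8^-0.23 = 0.8735
Denominator = 1.07 × 68.64 × 0.8735 = 64.15
D / 64.15 = 145000 / 64.15 = 2260
d = 2260^(1/0.75) = 2260^1.3333 = 29651 m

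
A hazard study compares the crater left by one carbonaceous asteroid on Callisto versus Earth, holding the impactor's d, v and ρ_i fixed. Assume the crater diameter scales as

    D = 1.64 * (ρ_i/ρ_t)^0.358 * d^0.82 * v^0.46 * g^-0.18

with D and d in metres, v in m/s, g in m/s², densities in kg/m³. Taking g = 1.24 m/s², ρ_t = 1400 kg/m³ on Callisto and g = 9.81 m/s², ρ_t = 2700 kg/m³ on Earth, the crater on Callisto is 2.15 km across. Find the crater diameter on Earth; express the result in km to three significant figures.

The impactor-only factors (d, v, ρ_i) cancel in the ratio, leaving D_Earth/D_Callisto = (g_Earth/g_Callisto)^-0.18 · (ρ_t,Callisto/ρ_t,Earth)^0.358.
(9.81/1.24)^-0.18 = 7.911^-0.18 = 0.6892
(1400/2700)^0.358 = 0.5185^0.358 = 0.7905
Ratio = 0.6892 × 0.7905 = 0.5448
D_Earth = 0.5448 × 2.15 km = 1.17 km

D ≈ 1.17 km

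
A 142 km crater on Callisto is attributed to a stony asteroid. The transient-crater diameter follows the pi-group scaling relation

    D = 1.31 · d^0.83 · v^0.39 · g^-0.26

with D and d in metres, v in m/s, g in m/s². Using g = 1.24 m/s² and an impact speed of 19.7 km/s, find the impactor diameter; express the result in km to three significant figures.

d ≈ 12.0 km

Rearranging for d: d = [D / (1.31 · 19700^0.39 · 1.24^-0.26)]^(1/0.83).
D = 142000 m.
19700^0.39 = 47.30
1.24^-0.26 = 0.9456
Denominator = 1.31 × 47.30 × 0.9456 = 58.59
D / 58.59 = 142000 / 58.59 = 2424
d = 2424^(1/0.83) = 2424^1.2048 = 11959 m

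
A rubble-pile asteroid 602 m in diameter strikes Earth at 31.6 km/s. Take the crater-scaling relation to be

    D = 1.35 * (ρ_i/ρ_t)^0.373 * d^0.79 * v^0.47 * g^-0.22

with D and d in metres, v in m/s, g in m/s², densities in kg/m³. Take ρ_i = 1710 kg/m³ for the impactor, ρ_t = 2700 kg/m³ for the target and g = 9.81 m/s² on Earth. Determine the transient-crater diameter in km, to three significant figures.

D ≈ 14.1 km

In SI units: v = 31600 m/s.
(ρ_i/ρ_t)^0.373 = (1710/2700)^0.373 = 0.8434
d^0.79 = 602^0.79 = 157.0
v^0.47 = 31600^0.47 = 130.3
g^-0.22 = 9.81^-0.22 = 0.6051
D = 1.35 × 0.8434 × 157.0 × 130.3 × 0.6051 = 14094 m
   = 14.09 km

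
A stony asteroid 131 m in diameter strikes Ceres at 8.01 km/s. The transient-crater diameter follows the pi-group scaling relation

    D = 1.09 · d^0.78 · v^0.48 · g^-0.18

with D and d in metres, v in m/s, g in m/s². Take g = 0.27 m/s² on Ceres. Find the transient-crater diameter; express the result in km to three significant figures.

D ≈ 4.62 km

In SI units: v = 8010 m/s.
d^0.78 = 131^0.78 = 44.82
v^0.48 = 8010^0.48 = 74.77
g^-0.18 = 0.27^-0.18 = 1.266
D = 1.09 × 44.82 × 74.77 × 1.266 = 4624 m
   = 4.624 km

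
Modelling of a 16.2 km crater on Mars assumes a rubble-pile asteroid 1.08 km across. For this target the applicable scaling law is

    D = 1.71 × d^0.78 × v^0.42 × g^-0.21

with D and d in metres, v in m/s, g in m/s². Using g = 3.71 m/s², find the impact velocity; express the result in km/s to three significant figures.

Rearranging for v: v = [D / (1.71 · 1080^0.78 · 3.71^-0.21)]^(1/0.42).
D = 16200 m.
1080^0.78 = 232.3
3.71^-0.21 = 0.7593
Denominator = 1.71 × 232.3 × 0.7593 = 301.6
D / 301.6 = 16200 / 301.6 = 53.71
v = 53.71^(1/0.42) = 53.71^2.381 = 13160 m/s

v ≈ 13.2 km/s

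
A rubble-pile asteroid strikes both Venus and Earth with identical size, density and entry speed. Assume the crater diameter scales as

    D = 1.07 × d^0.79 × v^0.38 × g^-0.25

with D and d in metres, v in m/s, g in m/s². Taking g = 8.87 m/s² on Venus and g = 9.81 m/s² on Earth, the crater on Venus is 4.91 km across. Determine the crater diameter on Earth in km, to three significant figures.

D ≈ 4.79 km

All impactor-dependent factors cancel in the ratio, leaving D_Earth/D_Venus = (g_Earth/g_Venus)^-0.25.
(9.81/8.87)^-0.25 = 1.106^-0.25 = 0.9751
D_Earth = 0.9751 × 4.91 km = 4.79 km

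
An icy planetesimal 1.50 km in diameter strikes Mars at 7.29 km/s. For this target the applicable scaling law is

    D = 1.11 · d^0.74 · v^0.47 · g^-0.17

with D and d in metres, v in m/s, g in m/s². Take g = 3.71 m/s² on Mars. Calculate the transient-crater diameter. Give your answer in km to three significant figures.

In SI units: d = 1500 m, v = 7290 m/s.
d^0.74 = 1500^0.74 = 224.0
v^0.47 = 7290^0.47 = 65.39
g^-0.17 = 3.71^-0.17 = 0.8002
D = 1.11 × 224.0 × 65.39 × 0.8002 = 13010 m
   = 13.01 km

D ≈ 13.0 km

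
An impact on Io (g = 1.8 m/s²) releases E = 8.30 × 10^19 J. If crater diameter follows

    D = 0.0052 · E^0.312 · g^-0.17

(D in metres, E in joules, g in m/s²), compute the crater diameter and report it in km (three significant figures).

E^0.312 = (8.30 × 10^19)^0.312 = 1.640 × 10^6
g^-0.17 = 1.8^-0.17 = 0.9049
D = 0.0052 × 1.640 × 10^6 × 0.9049 = 7717 m
   = 7.717 km

D ≈ 7.72 km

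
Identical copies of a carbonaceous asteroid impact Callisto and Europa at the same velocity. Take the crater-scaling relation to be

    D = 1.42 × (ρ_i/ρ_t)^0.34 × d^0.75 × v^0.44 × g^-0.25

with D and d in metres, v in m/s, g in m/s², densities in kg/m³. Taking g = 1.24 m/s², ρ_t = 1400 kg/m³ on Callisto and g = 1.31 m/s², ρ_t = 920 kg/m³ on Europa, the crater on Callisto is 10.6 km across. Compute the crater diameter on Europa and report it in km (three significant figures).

D ≈ 12.1 km

The impactor-only factors (d, v, ρ_i) cancel in the ratio, leaving D_Europa/D_Callisto = (g_Europa/g_Callisto)^-0.25 · (ρ_t,Callisto/ρ_t,Europa)^0.34.
(1.31/1.24)^-0.25 = 1.056^-0.25 = 0.9865
(1400/920)^0.34 = 1.522^0.34 = 1.154
Ratio = 0.9865 × 1.154 = 1.138
D_Europa = 1.138 × 10.6 km = 12.1 km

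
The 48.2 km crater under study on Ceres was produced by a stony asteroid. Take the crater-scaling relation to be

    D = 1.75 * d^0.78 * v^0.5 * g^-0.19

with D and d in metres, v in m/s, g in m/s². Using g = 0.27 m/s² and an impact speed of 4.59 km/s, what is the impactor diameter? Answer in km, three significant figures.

Rearranging for d: d = [D / (1.75 · 4590^0.5 · 0.27^-0.19)]^(1/0.78).
D = 48200 m.
4590^0.5 = 67.75
0.27^-0.19 = 1.282
Denominator = 1.75 × 67.75 × 1.282 = 152.0
D / 152.0 = 48200 / 152.0 = 317.1
d = 317.1^(1/0.78) = 317.1^1.2821 = 1610 m

d ≈ 1.61 km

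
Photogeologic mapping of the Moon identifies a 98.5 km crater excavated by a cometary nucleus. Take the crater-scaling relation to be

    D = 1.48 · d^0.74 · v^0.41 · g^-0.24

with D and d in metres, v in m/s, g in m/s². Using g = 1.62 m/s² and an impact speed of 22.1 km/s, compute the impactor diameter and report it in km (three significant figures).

d ≈ 15.1 km

Rearranging for d: d = [D / (1.48 · 22100^0.41 · 1.62^-0.24)]^(1/0.74).
D = 98500 m.
22100^0.41 = 60.42
1.62^-0.24 = 0.8907
Denominator = 1.48 × 60.42 × 0.8907 = 79.65
D / 79.65 = 98500 / 79.65 = 1237
d = 1237^(1/0.74) = 1237^1.3514 = 15102 m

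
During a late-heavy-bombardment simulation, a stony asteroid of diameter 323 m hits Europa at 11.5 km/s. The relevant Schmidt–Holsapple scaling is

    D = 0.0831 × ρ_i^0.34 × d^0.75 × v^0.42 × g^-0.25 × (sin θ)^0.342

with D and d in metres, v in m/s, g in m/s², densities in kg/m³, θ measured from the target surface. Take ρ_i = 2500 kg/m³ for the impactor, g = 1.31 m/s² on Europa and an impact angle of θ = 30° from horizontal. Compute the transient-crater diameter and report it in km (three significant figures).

In SI units: v = 11500 m/s.
ρ_i^0.34 = 2500^0.34 = 14.30
d^0.75 = 323^0.75 = 76.19
v^0.42 = 11500^0.42 = 50.76
g^-0.25 = 1.31^-0.25 = 0.9347
(sin 30°)^0.342 = 0.5000^0.342 = 0.7889
D = 0.0831 × 14.30 × 76.19 × 50.76 × 0.9347 × 0.7889 = 3389 m
   = 3.389 km

D ≈ 3.39 km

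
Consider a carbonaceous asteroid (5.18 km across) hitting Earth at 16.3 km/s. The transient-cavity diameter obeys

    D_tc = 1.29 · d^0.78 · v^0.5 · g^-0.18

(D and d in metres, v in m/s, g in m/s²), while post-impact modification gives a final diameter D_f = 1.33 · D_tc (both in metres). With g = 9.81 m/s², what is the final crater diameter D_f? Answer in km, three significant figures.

D_f ≈ 115 km

In SI: d = 5180 m, v = 16300 m/s.
d^0.78 = 5180^0.78 = 789.2
v^0.5 = 16300^0.5 = 127.7
g^-0.18 = 9.81^-0.18 = 0.6630
D_tc = 1.29 × 789.2 × 127.7 × 0.6630 = 86190 m
D_f = 1.33 × 86190 = 1.146 × 10^5 m
     = 114.6 km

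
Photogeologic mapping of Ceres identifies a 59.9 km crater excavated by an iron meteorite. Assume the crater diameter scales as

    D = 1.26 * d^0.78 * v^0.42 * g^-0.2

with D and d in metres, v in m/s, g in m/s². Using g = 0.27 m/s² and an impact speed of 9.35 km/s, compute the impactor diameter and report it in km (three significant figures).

d ≈ 5.16 km

Rearranging for d: d = [D / (1.26 · 9350^0.42 · 0.27^-0.2)]^(1/0.78).
D = 59900 m.
9350^0.42 = 46.53
0.27^-0.2 = 1.299
Denominator = 1.26 × 46.53 × 1.299 = 76.16
D / 76.16 = 59900 / 76.16 = 786.5
d = 786.5^(1/0.78) = 786.5^1.2821 = 5159 m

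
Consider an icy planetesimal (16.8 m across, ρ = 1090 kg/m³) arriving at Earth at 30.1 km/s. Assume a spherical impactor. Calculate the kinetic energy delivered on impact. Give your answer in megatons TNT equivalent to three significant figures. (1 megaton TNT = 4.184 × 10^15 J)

E ≈ 0.293 Mt TNT

v = 30100 m/s.
Mass m = (π/6) ρ d³ = (π/6) × 1090 × (16.8)³ = 2.706 × 10^6 kg
E = ½ m v² = 0.5 × 2.706 × 10^6 × (30100)² = 1.226 × 10^15 J
   = 1.226 × 10^15 / 4.184×10^15 = 0.2930 Mt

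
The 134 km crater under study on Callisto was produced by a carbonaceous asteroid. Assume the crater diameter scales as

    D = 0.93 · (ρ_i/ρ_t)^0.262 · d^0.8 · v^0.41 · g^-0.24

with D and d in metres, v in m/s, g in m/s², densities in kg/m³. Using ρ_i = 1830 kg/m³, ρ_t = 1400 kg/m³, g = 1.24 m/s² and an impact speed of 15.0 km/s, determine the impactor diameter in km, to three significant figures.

d ≈ 19.9 km

Rearranging for d: d = [D / (0.93 · (1830/1400)^0.262 · 15000^0.41 · 1.24^-0.24)]^(1/0.8).
D = 134000 m.
(1830/1400)^0.262 = 1.073
15000^0.41 = 51.55
1.24^-0.24 = 0.9497
Denominator = 0.93 × 1.073 × 51.55 × 0.9497 = 48.85
D / 48.85 = 134000 / 48.85 = 2743
d = 2743^(1/0.8) = 2743^1.25 = 19851 m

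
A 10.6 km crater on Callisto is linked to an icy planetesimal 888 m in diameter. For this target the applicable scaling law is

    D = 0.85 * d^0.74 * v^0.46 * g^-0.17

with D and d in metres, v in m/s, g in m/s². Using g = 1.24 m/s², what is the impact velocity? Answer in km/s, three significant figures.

Rearranging for v: v = [D / (0.85 · 888^0.74 · 1.24^-0.17)]^(1/0.46).
D = 10600 m.
888^0.74 = 152.0
1.24^-0.17 = 0.9641
Denominator = 0.85 × 152.0 × 0.9641 = 124.6
D / 124.6 = 10600 / 124.6 = 85.07
v = 85.07^(1/0.46) = 85.07^2.1739 = 15673 m/s

v ≈ 15.7 km/s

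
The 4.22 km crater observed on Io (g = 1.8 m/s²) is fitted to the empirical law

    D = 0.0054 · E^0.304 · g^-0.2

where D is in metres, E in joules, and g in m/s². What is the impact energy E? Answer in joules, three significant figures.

Rearranging: E = [D / (0.0054 · g^-0.2)]^(1/0.304).
D = 4220 m.
g^-0.2 = 1.8^-0.2 = 0.8891
D / (0.0054 × 0.8891) = 4220 / (4.801 × 10^-3) = 8.790 × 10^5
E = (8.790 × 10^5)^3.2895 = 3.571 × 10^19 J

E ≈ 3.57 × 10^19 J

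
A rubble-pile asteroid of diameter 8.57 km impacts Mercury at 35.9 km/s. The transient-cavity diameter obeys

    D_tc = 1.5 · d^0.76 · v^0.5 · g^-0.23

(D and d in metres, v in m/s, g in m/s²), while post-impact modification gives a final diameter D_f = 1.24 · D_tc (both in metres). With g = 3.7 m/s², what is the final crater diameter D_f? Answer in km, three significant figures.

D_f ≈ 254 km

In SI: d = 8570 m, v = 35900 m/s.
d^0.76 = 8570^0.76 = 975.1
v^0.5 = 35900^0.5 = 189.5
g^-0.23 = 3.7^-0.23 = 0.7401
D_tc = 1.5 × 975.1 × 189.5 × 0.7401 = 2.051 × 10^5 m
D_f = 1.24 × 2.051 × 10^5 = 2.543 × 10^5 m
     = 254.3 km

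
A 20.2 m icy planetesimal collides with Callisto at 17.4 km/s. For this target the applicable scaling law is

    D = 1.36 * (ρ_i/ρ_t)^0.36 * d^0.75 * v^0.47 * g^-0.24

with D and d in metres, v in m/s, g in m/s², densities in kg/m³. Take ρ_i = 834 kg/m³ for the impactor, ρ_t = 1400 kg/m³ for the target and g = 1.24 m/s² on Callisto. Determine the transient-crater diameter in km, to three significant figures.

D ≈ 1.01 km

In SI units: v = 17400 m/s.
(ρ_i/ρ_t)^0.36 = (834/1400)^0.36 = 0.8299
d^0.75 = 20.2^0.75 = 9.528
v^0.47 = 17400^0.47 = 98.41
g^-0.24 = 1.24^-0.24 = 0.9497
D = 1.36 × 0.8299 × 9.528 × 98.41 × 0.9497 = 1005 m
   = 1.005 km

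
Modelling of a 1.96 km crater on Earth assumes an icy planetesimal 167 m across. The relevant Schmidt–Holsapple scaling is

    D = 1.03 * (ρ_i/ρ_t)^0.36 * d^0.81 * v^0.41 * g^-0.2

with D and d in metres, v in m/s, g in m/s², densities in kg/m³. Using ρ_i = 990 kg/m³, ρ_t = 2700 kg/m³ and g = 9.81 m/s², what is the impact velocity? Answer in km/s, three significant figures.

v ≈ 29.8 km/s

Rearranging for v: v = [D / (1.03 · (990/2700)^0.36 · 167^0.81 · 9.81^-0.2)]^(1/0.41).
D = 1960 m.
(990/2700)^0.36 = 0.6968
167^0.81 = 63.15
9.81^-0.2 = 0.6334
Denominator = 1.03 × 0.6968 × 63.15 × 0.6334 = 28.71
D / 28.71 = 1960 / 28.71 = 68.27
v = 68.27^(1/0.41) = 68.27^2.439 = 29764 m/s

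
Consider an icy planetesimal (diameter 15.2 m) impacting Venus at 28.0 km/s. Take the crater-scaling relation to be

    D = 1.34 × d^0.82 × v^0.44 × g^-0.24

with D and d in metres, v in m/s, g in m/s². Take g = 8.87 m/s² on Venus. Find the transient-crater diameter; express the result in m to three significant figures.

In SI units: v = 28000 m/s.
d^0.82 = 15.2^0.82 = 9.313
v^0.44 = 28000^0.44 = 90.52
g^-0.24 = 8.87^-0.24 = 0.5922
D = 1.34 × 9.313 × 90.52 × 0.5922 = 669.0 m

D ≈ 669 m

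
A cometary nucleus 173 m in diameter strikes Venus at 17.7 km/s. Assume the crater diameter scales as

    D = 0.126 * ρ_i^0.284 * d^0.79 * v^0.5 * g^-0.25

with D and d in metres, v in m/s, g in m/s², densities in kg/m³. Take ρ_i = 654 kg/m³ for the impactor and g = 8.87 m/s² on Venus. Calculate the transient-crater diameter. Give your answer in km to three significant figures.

D ≈ 3.59 km

In SI units: v = 17700 m/s.
ρ_i^0.284 = 654^0.284 = 6.304
d^0.79 = 173^0.79 = 58.62
v^0.5 = 17700^0.5 = 133.0
g^-0.25 = 8.87^-0.25 = 0.5795
D = 0.126 × 6.304 × 58.62 × 133.0 × 0.5795 = 3589 m
   = 3.589 km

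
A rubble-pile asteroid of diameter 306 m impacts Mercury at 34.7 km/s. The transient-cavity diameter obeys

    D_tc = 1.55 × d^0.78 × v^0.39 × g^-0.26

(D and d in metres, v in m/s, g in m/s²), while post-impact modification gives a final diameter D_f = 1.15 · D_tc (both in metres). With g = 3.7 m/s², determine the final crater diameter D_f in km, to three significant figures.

v = 34700 m/s.
d^0.78 = 306^0.78 = 86.87
v^0.39 = 34700^0.39 = 58.98
g^-0.26 = 3.7^-0.26 = 0.7117
D_tc = 1.55 × 86.87 × 58.98 × 0.7117 = 5652 m
D_f = 1.15 × 5652 = 6500 m
     = 6.500 km

D_f ≈ 6.50 km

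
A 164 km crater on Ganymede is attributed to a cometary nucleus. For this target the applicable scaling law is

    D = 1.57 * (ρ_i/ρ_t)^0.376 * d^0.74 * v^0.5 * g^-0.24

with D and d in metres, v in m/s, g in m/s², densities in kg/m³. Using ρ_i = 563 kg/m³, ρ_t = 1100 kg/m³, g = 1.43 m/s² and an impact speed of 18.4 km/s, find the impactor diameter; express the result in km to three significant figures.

Rearranging for d: d = [D / (1.57 · (563/1100)^0.376 · 18400^0.5 · 1.43^-0.24)]^(1/0.74).
D = 164000 m.
(563/1100)^0.376 = 0.7774
18400^0.5 = 135.6
1.43^-0.24 = 0.9177
Denominator = 1.57 × 0.7774 × 135.6 × 0.9177 = 151.9
D / 151.9 = 164000 / 151.9 = 1080
d = 1080^(1/0.74) = 1080^1.3514 = 12571 m

d ≈ 12.6 km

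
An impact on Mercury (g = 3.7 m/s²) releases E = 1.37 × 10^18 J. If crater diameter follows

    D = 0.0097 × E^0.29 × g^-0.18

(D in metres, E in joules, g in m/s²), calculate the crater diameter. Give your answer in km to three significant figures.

D ≈ 1.39 km

E^0.29 = (1.37 × 10^18)^0.29 = 1.818 × 10^5
g^-0.18 = 3.7^-0.18 = 0.7902
D = 0.0097 × 1.818 × 10^5 × 0.7902 = 1393 m
   = 1.393 km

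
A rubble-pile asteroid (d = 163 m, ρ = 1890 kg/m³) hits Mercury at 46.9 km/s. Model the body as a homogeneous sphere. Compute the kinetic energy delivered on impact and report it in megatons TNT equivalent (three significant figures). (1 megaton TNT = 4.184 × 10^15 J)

v = 46900 m/s.
Mass m = (π/6) ρ d³ = (π/6) × 1890 × (163)³ = 4.286 × 10^9 kg
E = ½ m v² = 0.5 × 4.286 × 10^9 × (46900)² = 4.714 × 10^18 J
   = 4.714 × 10^18 / 4.184×10^15 = 1127 Mt

E ≈ 1130 Mt TNT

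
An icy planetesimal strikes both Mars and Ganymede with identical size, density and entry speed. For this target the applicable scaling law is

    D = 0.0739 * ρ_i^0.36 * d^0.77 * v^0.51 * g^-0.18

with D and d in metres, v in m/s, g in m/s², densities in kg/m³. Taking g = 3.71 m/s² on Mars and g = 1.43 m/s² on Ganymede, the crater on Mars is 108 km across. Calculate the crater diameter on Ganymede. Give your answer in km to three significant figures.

D ≈ 128 km

All impactor-dependent factors cancel in the ratio, leaving D_Ganymede/D_Mars = (g_Ganymede/g_Mars)^-0.18.
(1.43/3.71)^-0.18 = 0.3854^-0.18 = 1.187
D_Ganymede = 1.187 × 108 km = 128 km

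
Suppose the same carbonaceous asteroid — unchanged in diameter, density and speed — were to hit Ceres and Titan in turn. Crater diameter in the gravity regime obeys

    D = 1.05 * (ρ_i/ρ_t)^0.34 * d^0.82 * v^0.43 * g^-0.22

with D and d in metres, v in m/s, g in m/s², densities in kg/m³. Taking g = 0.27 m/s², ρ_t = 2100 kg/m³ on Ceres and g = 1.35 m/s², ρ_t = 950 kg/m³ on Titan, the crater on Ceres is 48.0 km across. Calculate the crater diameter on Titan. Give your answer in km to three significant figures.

The impactor-only factors (d, v, ρ_i) cancel in the ratio, leaving D_Titan/D_Ceres = (g_Titan/g_Ceres)^-0.22 · (ρ_t,Ceres/ρ_t,Titan)^0.34.
(1.35/0.27)^-0.22 = 5.000^-0.22 = 0.7018
(2100/950)^0.34 = 2.211^0.34 = 1.310
Ratio = 0.7018 × 1.310 = 0.9194
D_Titan = 0.9194 × 48.0 km = 44.1 km

D ≈ 44.1 km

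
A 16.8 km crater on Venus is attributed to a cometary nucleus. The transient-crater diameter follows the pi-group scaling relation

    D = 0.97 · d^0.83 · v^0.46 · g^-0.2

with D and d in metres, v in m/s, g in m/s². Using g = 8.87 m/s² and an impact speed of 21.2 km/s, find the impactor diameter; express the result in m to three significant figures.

Rearranging for d: d = [D / (0.97 · 21200^0.46 · 8.87^-0.2)]^(1/0.83).
D = 16800 m.
21200^0.46 = 97.75
8.87^-0.2 = 0.6463
Denominator = 0.97 × 97.75 × 0.6463 = 61.28
D / 61.28 = 16800 / 61.28 = 274.2
d = 274.2^(1/0.83) = 274.2^1.2048 = 865.7 m

d ≈ 866 m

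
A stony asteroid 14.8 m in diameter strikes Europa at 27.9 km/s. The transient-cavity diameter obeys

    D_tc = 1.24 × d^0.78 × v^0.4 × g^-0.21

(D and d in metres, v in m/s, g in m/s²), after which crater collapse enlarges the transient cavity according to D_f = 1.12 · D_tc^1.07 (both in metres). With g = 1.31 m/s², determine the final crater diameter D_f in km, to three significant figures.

v = 27900 m/s.
d^0.78 = 14.8^0.78 = 8.181
v^0.4 = 27900^0.4 = 60.01
g^-0.21 = 1.31^-0.21 = 0.9449
D_tc = 1.24 × 8.181 × 60.01 × 0.9449 = 575.2 m
D_f = 1.12 × (575.2)^1.07 = 1005 m
     = 1.005 km

D_f ≈ 1.01 km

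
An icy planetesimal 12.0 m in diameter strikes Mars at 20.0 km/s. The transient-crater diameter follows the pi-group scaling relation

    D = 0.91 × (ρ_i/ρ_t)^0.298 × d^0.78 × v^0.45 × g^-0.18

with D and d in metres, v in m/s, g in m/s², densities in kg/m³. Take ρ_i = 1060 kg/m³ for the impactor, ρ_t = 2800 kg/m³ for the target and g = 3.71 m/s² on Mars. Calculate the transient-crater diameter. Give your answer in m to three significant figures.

D ≈ 322 m

In SI units: v = 20000 m/s.
(ρ_i/ρ_t)^0.298 = (1060/2800)^0.298 = 0.7487
d^0.78 = 12^0.78 = 6.946
v^0.45 = 20000^0.45 = 86.19
g^-0.18 = 3.71^-0.18 = 0.7898
D = 0.91 × 0.7487 × 6.946 × 86.19 × 0.7898 = 322.1 m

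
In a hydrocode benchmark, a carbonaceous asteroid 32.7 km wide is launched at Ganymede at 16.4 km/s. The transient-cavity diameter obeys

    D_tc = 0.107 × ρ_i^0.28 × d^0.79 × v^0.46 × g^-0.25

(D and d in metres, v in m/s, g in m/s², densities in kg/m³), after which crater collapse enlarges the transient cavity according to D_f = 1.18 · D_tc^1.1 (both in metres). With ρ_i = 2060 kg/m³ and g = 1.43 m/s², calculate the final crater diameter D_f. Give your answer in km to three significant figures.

In SI: d = 32700 m, v = 16400 m/s.
ρ_i^0.28 = 2060^0.28 = 8.470
d^0.79 = 32700^0.79 = 3685
v^0.46 = 16400^0.46 = 86.86
g^-0.25 = 1.43^-0.25 = 0.9145
D_tc = 0.107 × 8.470 × 3685 × 86.86 × 0.9145 = 2.653 × 10^5 m
D_f = 1.18 × (2.653 × 10^5)^1.1 = 1.091 × 10^6 m
     = 1091 km

D_f ≈ 1090 km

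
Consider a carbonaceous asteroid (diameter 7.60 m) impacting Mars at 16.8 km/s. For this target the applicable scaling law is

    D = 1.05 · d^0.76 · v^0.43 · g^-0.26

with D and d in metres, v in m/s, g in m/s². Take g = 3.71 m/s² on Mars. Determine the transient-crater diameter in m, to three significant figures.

In SI units: v = 16800 m/s.
d^0.76 = 7.6^0.76 = 4.671
v^0.43 = 16800^0.43 = 65.60
g^-0.26 = 3.71^-0.26 = 0.7112
D = 1.05 × 4.671 × 65.60 × 0.7112 = 228.8 m

D ≈ 229 m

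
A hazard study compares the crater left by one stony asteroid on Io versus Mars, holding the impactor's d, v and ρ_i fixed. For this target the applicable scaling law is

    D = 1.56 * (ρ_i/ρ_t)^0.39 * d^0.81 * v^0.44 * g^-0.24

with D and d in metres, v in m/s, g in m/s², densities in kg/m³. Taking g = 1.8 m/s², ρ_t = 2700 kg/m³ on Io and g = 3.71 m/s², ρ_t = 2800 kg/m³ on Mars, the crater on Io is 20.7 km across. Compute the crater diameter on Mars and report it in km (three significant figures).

The impactor-only factors (d, v, ρ_i) cancel in the ratio, leaving D_Mars/D_Io = (g_Mars/g_Io)^-0.24 · (ρ_t,Io/ρ_t,Mars)^0.39.
(3.71/1.8)^-0.24 = 2.061^-0.24 = 0.8407
(2700/2800)^0.39 = 0.9643^0.39 = 0.9859
Ratio = 0.8407 × 0.9859 = 0.8288
D_Mars = 0.8288 × 20.7 km = 17.2 km

D ≈ 17.2 km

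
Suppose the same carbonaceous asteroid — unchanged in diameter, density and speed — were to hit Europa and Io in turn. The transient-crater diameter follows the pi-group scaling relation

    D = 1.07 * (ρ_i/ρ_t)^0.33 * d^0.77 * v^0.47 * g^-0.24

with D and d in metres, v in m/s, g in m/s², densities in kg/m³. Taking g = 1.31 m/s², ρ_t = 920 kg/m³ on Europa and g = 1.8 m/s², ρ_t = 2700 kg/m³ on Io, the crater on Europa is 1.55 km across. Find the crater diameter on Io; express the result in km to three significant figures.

The impactor-only factors (d, v, ρ_i) cancel in the ratio, leaving D_Io/D_Europa = (g_Io/g_Europa)^-0.24 · (ρ_t,Europa/ρ_t,Io)^0.33.
(1.8/1.31)^-0.24 = 1.374^-0.24 = 0.9266
(920/2700)^0.33 = 0.3407^0.33 = 0.7009
Ratio = 0.9266 × 0.7009 = 0.6495
D_Io = 0.6495 × 1.55 km = 1.01 km

D ≈ 1.01 km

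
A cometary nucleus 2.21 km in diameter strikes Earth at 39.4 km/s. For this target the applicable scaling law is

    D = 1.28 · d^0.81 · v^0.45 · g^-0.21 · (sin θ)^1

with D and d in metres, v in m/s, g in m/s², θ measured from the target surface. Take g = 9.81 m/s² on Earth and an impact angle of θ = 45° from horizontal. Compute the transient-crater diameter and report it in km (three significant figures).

In SI units: d = 2210 m, v = 39400 m/s.
d^0.81 = 2210^0.81 = 511.6
v^0.45 = 39400^0.45 = 116.9
g^-0.21 = 9.81^-0.21 = 0.6191
(sin 45°)^1 = 0.7071^1 = 0.7071
D = 1.28 × 511.6 × 116.9 × 0.6191 × 0.7071 = 33512 m
   = 33.51 km

D ≈ 33.5 km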